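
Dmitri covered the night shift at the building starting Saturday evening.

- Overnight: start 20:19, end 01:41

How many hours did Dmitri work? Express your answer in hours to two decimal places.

5.37 hours

Overnight: 20:19 → midnight = 3 h 41 min; midnight → 01:41 = 1 h 41 min; span 5 h 22 min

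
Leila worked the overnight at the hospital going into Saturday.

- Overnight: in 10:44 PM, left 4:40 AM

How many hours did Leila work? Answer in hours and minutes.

Overnight: 10:44 PM → midnight = 1 h 16 min; midnight → 4:40 AM = 4 h 40 min; span 5 h 56 min

5 h 56 min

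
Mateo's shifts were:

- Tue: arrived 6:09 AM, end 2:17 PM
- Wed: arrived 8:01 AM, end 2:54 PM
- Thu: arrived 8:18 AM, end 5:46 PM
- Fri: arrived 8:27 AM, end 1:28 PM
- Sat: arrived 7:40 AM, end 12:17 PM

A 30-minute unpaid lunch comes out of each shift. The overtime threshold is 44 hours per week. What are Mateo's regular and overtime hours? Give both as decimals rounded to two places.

Regular 31.62 hours, overtime 0.00 hours

Tue: 6:09 AM–2:17 PM = 8 h 8 min; less 30 min break → 7 h 38 min
Wed: 8:01 AM–2:54 PM = 6 h 53 min; less 30 min break → 6 h 23 min
Thu: 8:18 AM–5:46 PM = 9 h 28 min; less 30 min break → 8 h 58 min
Fri: 8:27 AM–1:28 PM = 5 h 1 min; less 30 min break → 4 h 31 min
Sat: 7:40 AM–12:17 PM = 4 h 37 min; less 30 min break → 4 h 7 min
Total worked: 31 h 37 min = 31.62 h.
Threshold 44 h → overtime 0 h 0 min, regular 31 h 37 min.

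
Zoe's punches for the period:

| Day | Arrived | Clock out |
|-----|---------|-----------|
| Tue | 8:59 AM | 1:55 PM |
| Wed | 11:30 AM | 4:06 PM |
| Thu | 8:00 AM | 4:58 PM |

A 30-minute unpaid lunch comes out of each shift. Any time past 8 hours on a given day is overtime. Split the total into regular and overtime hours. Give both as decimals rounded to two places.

Tue: 8:59 AM–1:55 PM = 4 h 56 min; less 30 min break → 4 h 26 min
Wed: 11:30 AM–4:06 PM = 4 h 36 min; less 30 min break → 4 h 6 min
Thu: 8:00 AM–4:58 PM = 8 h 58 min; less 30 min break → 8 h 28 min
Tue reg 4 h 26 min / OT 0 h 0 min; Wed reg 4 h 6 min / OT 0 h 0 min; Thu reg 8 h 0 min / OT 0 h 28 min.
Totals: regular 16 h 32 min, overtime 0 h 28 min.

Regular 16.53 hours, overtime 0.47 hours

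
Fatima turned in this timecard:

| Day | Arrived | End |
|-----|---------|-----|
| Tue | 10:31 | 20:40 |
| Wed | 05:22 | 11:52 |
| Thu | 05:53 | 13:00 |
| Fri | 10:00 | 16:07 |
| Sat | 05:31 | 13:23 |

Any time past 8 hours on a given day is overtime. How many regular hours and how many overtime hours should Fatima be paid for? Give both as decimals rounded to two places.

Tue: 10:31–20:40 = 10 h 9 min
Wed: 05:22–11:52 = 6 h 30 min
Thu: 05:53–13:00 = 7 h 7 min
Fri: 10:00–16:07 = 6 h 7 min
Sat: 05:31–13:23 = 7 h 52 min
Tue reg 8 h 0 min / OT 2 h 9 min; Wed reg 6 h 30 min / OT 0 h 0 min; Thu reg 7 h 7 min / OT 0 h 0 min; Fri reg 6 h 7 min / OT 0 h 0 min; Sat reg 7 h 52 min / OT 0 h 0 min.
Totals: regular 35 h 36 min, overtime 2 h 9 min.

Regular 35.60 hours, overtime 2.15 hours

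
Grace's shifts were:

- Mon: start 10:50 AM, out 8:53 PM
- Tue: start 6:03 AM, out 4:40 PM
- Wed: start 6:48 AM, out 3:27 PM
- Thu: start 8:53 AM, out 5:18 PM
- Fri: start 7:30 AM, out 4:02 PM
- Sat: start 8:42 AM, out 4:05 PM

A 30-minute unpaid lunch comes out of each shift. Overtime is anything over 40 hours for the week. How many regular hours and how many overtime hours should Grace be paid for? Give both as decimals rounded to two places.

Regular 40.00 hours, overtime 10.65 hours

Mon: 10:50 AM–8:53 PM = 10 h 3 min; less 30 min break → 9 h 33 min
Tue: 6:03 AM–4:40 PM = 10 h 37 min; less 30 min break → 10 h 7 min
Wed: 6:48 AM–3:27 PM = 8 h 39 min; less 30 min break → 8 h 9 min
Thu: 8:53 AM–5:18 PM = 8 h 25 min; less 30 min break → 7 h 55 min
Fri: 7:30 AM–4:02 PM = 8 h 32 min; less 30 min break → 8 h 2 min
Sat: 8:42 AM–4:05 PM = 7 h 23 min; less 30 min break → 6 h 53 min
Total worked: 50 h 39 min = 50.65 h.
Threshold 40 h → overtime 10 h 39 min, regular 40 h 0 min.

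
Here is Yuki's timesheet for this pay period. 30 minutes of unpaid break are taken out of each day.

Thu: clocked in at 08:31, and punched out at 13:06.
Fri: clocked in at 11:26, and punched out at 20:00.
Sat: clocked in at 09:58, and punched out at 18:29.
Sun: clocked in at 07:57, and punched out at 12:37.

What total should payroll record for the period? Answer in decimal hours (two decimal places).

Thu: 08:31–13:06 = 4 h 35 min; less 30 min break → 4 h 5 min
Fri: 11:26–20:00 = 8 h 34 min; less 30 min break → 8 h 4 min
Sat: 09:58–18:29 = 8 h 31 min; less 30 min break → 8 h 1 min
Sun: 07:57–12:37 = 4 h 40 min; less 30 min break → 4 h 10 min
Total: 4 h 5 min + 8 h 4 min + 8 h 1 min + 4 h 10 min = 24 h 20 min.

24.33 hours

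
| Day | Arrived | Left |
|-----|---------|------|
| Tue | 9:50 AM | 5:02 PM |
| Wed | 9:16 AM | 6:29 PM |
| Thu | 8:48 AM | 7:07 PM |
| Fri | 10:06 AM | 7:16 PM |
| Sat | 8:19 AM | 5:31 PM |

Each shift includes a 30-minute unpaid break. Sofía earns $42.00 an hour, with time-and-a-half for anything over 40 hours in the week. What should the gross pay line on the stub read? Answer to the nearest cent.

$1843.80

Tue: 9:50 AM–5:02 PM = 7 h 12 min; less 30 min break → 6 h 42 min
Wed: 9:16 AM–6:29 PM = 9 h 13 min; less 30 min break → 8 h 43 min
Thu: 8:48 AM–7:07 PM = 10 h 19 min; less 30 min break → 9 h 49 min
Fri: 10:06 AM–7:16 PM = 9 h 10 min; less 30 min break → 8 h 40 min
Sat: 8:19 AM–5:31 PM = 9 h 12 min; less 30 min break → 8 h 42 min
Total worked: 42 h 36 min = 2556 min.
Regular 40 h 0 min = 2400 min at $42.00/h; overtime 2 h 36 min = 156 min at $63.00/h.
Pay = (2400 × $42.00 + 156 × $63.00) ÷ 60 = $1843.80.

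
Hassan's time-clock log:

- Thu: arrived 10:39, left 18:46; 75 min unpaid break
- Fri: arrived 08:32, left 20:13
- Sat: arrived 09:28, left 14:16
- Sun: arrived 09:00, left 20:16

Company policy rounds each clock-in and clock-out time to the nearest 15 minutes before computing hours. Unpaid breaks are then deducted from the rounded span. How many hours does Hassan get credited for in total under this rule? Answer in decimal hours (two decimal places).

34.50 hours

Thu: in 10:39→10:45, out 18:46→18:45; 8 h 0 min − 75 min = 6 h 45 min
Fri: in 08:32→08:30, out 20:13→20:15; 11 h 45 min
Sat: in 09:28→09:30, out 14:16→14:15; 4 h 45 min
Sun: in 09:00→09:00, out 20:16→20:15; 11 h 15 min
Total credited: 34 h 30 min.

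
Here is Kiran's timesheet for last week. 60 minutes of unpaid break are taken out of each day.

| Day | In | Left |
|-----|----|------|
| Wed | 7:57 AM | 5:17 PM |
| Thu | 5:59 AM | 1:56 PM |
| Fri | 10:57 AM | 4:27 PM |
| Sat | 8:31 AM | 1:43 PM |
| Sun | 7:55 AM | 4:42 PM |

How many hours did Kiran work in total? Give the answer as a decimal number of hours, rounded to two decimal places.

Wed: 7:57 AM–5:17 PM = 9 h 20 min; less 60 min break → 8 h 20 min
Thu: 5:59 AM–1:56 PM = 7 h 57 min; less 60 min break → 6 h 57 min
Fri: 10:57 AM–4:27 PM = 5 h 30 min; less 60 min break → 4 h 30 min
Sat: 8:31 AM–1:43 PM = 5 h 12 min; less 60 min break → 4 h 12 min
Sun: 7:55 AM–4:42 PM = 8 h 47 min; less 60 min break → 7 h 47 min
Total: 8 h 20 min + 6 h 57 min + 4 h 30 min + 4 h 12 min + 7 h 47 min = 31 h 46 min.

31.77 hours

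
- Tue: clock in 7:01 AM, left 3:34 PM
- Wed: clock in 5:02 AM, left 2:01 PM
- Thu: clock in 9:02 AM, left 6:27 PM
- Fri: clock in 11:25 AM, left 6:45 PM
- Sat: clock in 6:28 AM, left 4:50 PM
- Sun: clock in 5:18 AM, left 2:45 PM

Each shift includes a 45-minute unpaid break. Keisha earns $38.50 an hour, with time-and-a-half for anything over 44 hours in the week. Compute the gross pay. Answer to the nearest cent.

$2017.40

Tue: 7:01 AM–3:34 PM = 8 h 33 min; less 45 min break → 7 h 48 min
Wed: 5:02 AM–2:01 PM = 8 h 59 min; less 45 min break → 8 h 14 min
Thu: 9:02 AM–6:27 PM = 9 h 25 min; less 45 min break → 8 h 40 min
Fri: 11:25 AM–6:45 PM = 7 h 20 min; less 45 min break → 6 h 35 min
Sat: 6:28 AM–4:50 PM = 10 h 22 min; less 45 min break → 9 h 37 min
Sun: 5:18 AM–2:45 PM = 9 h 27 min; less 45 min break → 8 h 42 min
Total worked: 49 h 36 min = 2976 min.
Regular 44 h 0 min = 2640 min at $38.50/h; overtime 5 h 36 min = 336 min at $57.75/h.
Pay = (2640 × $38.50 + 336 × $57.75) ÷ 60 = $2017.40.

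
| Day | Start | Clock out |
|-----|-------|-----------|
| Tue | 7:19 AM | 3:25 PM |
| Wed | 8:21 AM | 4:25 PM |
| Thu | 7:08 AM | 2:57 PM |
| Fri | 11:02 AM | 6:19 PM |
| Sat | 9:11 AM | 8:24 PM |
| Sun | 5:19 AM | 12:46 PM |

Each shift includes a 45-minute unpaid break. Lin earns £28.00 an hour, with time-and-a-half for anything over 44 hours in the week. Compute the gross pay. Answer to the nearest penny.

Tue: 7:19 AM–3:25 PM = 8 h 6 min; less 45 min break → 7 h 21 min
Wed: 8:21 AM–4:25 PM = 8 h 4 min; less 45 min break → 7 h 19 min
Thu: 7:08 AM–2:57 PM = 7 h 49 min; less 45 min break → 7 h 4 min
Fri: 11:02 AM–6:19 PM = 7 h 17 min; less 45 min break → 6 h 32 min
Sat: 9:11 AM–8:24 PM = 11 h 13 min; less 45 min break → 10 h 28 min
Sun: 5:19 AM–12:46 PM = 7 h 27 min; less 45 min break → 6 h 42 min
Total worked: 45 h 26 min = 2726 min.
Regular 44 h 0 min = 2640 min at £28.00/h; overtime 1 h 26 min = 86 min at £42.00/h.
Pay = (2640 × £28.00 + 86 × £42.00) ÷ 60 = £1292.20.

£1292.20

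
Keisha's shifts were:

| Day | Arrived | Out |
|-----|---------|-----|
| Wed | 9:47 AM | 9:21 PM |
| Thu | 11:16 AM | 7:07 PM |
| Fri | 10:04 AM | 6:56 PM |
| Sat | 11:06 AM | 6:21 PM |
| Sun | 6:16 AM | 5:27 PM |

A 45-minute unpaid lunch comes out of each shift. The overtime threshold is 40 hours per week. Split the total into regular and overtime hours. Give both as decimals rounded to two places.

Regular 40.00 hours, overtime 2.97 hours

Wed: 9:47 AM–9:21 PM = 11 h 34 min; less 45 min break → 10 h 49 min
Thu: 11:16 AM–7:07 PM = 7 h 51 min; less 45 min break → 7 h 6 min
Fri: 10:04 AM–6:56 PM = 8 h 52 min; less 45 min break → 8 h 7 min
Sat: 11:06 AM–6:21 PM = 7 h 15 min; less 45 min break → 6 h 30 min
Sun: 6:16 AM–5:27 PM = 11 h 11 min; less 45 min break → 10 h 26 min
Total worked: 42 h 58 min = 42.97 h.
Threshold 40 h → overtime 2 h 58 min, regular 40 h 0 min.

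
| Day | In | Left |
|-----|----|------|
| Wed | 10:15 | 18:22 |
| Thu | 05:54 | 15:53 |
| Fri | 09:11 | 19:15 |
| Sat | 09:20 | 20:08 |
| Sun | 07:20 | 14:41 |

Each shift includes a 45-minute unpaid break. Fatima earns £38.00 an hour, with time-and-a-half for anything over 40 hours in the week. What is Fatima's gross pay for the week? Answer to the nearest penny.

Wed: 10:15–18:22 = 8 h 7 min; less 45 min break → 7 h 22 min
Thu: 05:54–15:53 = 9 h 59 min; less 45 min break → 9 h 14 min
Fri: 09:11–19:15 = 10 h 4 min; less 45 min break → 9 h 19 min
Sat: 09:20–20:08 = 10 h 48 min; less 45 min break → 10 h 3 min
Sun: 07:20–14:41 = 7 h 21 min; less 45 min break → 6 h 36 min
Total worked: 42 h 34 min = 2554 min.
Regular 40 h 0 min = 2400 min at £38.00/h; overtime 2 h 34 min = 154 min at £57.00/h.
Pay = (2400 × £38.00 + 154 × £57.00) ÷ 60 = £1666.30.

£1666.30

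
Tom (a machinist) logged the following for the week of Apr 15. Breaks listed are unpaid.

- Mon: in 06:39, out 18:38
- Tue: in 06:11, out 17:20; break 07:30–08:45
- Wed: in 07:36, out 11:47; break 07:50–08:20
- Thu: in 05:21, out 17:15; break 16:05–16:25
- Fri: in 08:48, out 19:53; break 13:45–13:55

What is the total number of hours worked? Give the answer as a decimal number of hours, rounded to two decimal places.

Mon: 06:39–18:38 = 11 h 59 min
Tue: 06:11–17:20 = 11 h 9 min; less 75 min break → 9 h 54 min
Wed: 07:36–11:47 = 4 h 11 min; less 30 min break → 3 h 41 min
Thu: 05:21–17:15 = 11 h 54 min; less 20 min break → 11 h 34 min
Fri: 08:48–19:53 = 11 h 5 min; less 10 min break → 10 h 55 min
Total: 11 h 59 min + 9 h 54 min + 3 h 41 min + 11 h 34 min + 10 h 55 min = 48 h 3 min.

48.05 hours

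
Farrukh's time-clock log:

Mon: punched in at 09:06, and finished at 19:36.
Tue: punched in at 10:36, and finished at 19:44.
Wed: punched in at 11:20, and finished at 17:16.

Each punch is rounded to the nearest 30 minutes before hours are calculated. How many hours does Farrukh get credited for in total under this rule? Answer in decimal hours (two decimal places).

25.50 hours

Mon: in 09:06→09:00, out 19:36→19:30; 10 h 30 min
Tue: in 10:36→10:30, out 19:44→19:30; 9 h 0 min
Wed: in 11:20→11:30, out 17:16→17:30; 6 h 0 min
Total credited: 25 h 30 min.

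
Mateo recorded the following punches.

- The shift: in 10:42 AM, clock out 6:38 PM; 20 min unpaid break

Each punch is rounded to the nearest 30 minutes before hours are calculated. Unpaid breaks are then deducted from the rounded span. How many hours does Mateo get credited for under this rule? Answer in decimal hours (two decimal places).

The shift: in 10:42 AM→10:30 AM, out 6:38 PM→6:30 PM; 8 h 0 min − 20 min = 7 h 40 min

7.67 hours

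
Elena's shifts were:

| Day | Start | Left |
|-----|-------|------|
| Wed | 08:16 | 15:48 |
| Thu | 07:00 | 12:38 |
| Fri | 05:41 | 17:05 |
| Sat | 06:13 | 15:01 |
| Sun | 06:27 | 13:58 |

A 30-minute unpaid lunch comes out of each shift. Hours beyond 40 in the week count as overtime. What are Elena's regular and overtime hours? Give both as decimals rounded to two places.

Wed: 08:16–15:48 = 7 h 32 min; less 30 min break → 7 h 2 min
Thu: 07:00–12:38 = 5 h 38 min; less 30 min break → 5 h 8 min
Fri: 05:41–17:05 = 11 h 24 min; less 30 min break → 10 h 54 min
Sat: 06:13–15:01 = 8 h 48 min; less 30 min break → 8 h 18 min
Sun: 06:27–13:58 = 7 h 31 min; less 30 min break → 7 h 1 min
Total worked: 38 h 23 min = 38.38 h.
Threshold 40 h → overtime 0 h 0 min, regular 38 h 23 min.

Regular 38.38 hours, overtime 0.00 hours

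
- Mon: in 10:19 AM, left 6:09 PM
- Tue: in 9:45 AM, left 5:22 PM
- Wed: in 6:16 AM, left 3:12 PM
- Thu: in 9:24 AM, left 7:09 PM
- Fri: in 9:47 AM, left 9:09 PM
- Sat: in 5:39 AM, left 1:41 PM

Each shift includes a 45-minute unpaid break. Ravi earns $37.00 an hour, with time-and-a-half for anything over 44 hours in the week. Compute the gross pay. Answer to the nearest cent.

Mon: 10:19 AM–6:09 PM = 7 h 50 min; less 45 min break → 7 h 5 min
Tue: 9:45 AM–5:22 PM = 7 h 37 min; less 45 min break → 6 h 52 min
Wed: 6:16 AM–3:12 PM = 8 h 56 min; less 45 min break → 8 h 11 min
Thu: 9:24 AM–7:09 PM = 9 h 45 min; less 45 min break → 9 h 0 min
Fri: 9:47 AM–9:09 PM = 11 h 22 min; less 45 min break → 10 h 37 min
Sat: 5:39 AM–1:41 PM = 8 h 2 min; less 45 min break → 7 h 17 min
Total worked: 49 h 2 min = 2942 min.
Regular 44 h 0 min = 2640 min at $37.00/h; overtime 5 h 2 min = 302 min at $55.50/h.
Pay = (2640 × $37.00 + 302 × $55.50) ÷ 60 = $1907.35.

$1907.35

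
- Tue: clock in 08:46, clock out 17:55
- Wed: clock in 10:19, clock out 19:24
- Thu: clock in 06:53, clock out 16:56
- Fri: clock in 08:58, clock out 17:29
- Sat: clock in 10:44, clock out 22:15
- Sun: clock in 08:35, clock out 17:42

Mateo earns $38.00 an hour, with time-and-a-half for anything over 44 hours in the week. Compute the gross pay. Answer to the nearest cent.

Tue: 08:46–17:55 = 9 h 9 min
Wed: 10:19–19:24 = 9 h 5 min
Thu: 06:53–16:56 = 10 h 3 min
Fri: 08:58–17:29 = 8 h 31 min
Sat: 10:44–22:15 = 11 h 31 min
Sun: 08:35–17:42 = 9 h 7 min
Total worked: 57 h 26 min = 3446 min.
Regular 44 h 0 min = 2640 min at $38.00/h; overtime 13 h 26 min = 806 min at $57.00/h.
Pay = (2640 × $38.00 + 806 × $57.00) ÷ 60 = $2437.70.

$2437.70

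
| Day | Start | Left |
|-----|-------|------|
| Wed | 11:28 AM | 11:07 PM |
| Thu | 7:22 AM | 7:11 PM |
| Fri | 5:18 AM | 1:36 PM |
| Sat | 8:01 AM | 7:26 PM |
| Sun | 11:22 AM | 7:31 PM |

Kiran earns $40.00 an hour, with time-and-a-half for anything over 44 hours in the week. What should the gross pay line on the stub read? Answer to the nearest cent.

Wed: 11:28 AM–11:07 PM = 11 h 39 min
Thu: 7:22 AM–7:11 PM = 11 h 49 min
Fri: 5:18 AM–1:36 PM = 8 h 18 min
Sat: 8:01 AM–7:26 PM = 11 h 25 min
Sun: 11:22 AM–7:31 PM = 8 h 9 min
Total worked: 51 h 20 min = 3080 min.
Regular 44 h 0 min = 2640 min at $40.00/h; overtime 7 h 20 min = 440 min at $60.00/h.
Pay = (2640 × $40.00 + 440 × $60.00) ÷ 60 = $2200.00.

$2200.00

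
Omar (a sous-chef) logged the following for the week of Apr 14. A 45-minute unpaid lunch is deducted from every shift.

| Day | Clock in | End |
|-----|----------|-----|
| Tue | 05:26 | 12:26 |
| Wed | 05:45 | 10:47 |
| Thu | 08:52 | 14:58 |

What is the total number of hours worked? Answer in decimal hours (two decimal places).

Tue: 05:26–12:26 = 7 h 0 min; less 45 min break → 6 h 15 min
Wed: 05:45–10:47 = 5 h 2 min; less 45 min break → 4 h 17 min
Thu: 08:52–14:58 = 6 h 6 min; less 45 min break → 5 h 21 min
Total: 6 h 15 min + 4 h 17 min + 5 h 21 min = 15 h 53 min.

15.88 hours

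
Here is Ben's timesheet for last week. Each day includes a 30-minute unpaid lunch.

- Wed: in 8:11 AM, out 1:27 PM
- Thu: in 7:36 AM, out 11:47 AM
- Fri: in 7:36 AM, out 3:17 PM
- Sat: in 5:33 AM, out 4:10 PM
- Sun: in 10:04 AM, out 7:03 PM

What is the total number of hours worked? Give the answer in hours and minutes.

Wed: 8:11 AM–1:27 PM = 5 h 16 min; less 30 min break → 4 h 46 min
Thu: 7:36 AM–11:47 AM = 4 h 11 min; less 30 min break → 3 h 41 min
Fri: 7:36 AM–3:17 PM = 7 h 41 min; less 30 min break → 7 h 11 min
Sat: 5:33 AM–4:10 PM = 10 h 37 min; less 30 min break → 10 h 7 min
Sun: 10:04 AM–7:03 PM = 8 h 59 min; less 30 min break → 8 h 29 min
Total: 4 h 46 min + 3 h 41 min + 7 h 11 min + 10 h 7 min + 8 h 29 min = 34 h 14 min.

34 h 14 min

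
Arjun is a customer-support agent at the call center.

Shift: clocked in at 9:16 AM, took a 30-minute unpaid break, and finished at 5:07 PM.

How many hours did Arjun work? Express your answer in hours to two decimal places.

7.35 hours

Shift: 9:16 AM–5:07 PM = 7 h 51 min; less 30 min break → 7 h 21 min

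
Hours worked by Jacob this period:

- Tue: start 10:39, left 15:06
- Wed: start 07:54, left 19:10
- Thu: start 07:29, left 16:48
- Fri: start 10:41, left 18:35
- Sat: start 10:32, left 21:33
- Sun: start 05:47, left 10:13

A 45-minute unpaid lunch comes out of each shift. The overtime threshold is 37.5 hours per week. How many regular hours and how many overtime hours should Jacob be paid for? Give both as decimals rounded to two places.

Tue: 10:39–15:06 = 4 h 27 min; less 45 min break → 3 h 42 min
Wed: 07:54–19:10 = 11 h 16 min; less 45 min break → 10 h 31 min
Thu: 07:29–16:48 = 9 h 19 min; less 45 min break → 8 h 34 min
Fri: 10:41–18:35 = 7 h 54 min; less 45 min break → 7 h 9 min
Sat: 10:32–21:33 = 11 h 1 min; less 45 min break → 10 h 16 min
Sun: 05:47–10:13 = 4 h 26 min; less 45 min break → 3 h 41 min
Total worked: 43 h 53 min = 43.88 h.
Threshold 37.5 h → overtime 6 h 23 min, regular 37 h 30 min.

Regular 37.50 hours, overtime 6.38 hours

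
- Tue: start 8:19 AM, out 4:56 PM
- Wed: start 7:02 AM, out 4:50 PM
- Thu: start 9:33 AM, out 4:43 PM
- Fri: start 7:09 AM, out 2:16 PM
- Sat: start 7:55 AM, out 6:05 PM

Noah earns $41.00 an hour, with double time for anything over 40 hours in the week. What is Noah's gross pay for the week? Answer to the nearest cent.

$1875.07

Tue: 8:19 AM–4:56 PM = 8 h 37 min
Wed: 7:02 AM–4:50 PM = 9 h 48 min
Thu: 9:33 AM–4:43 PM = 7 h 10 min
Fri: 7:09 AM–2:16 PM = 7 h 7 min
Sat: 7:55 AM–6:05 PM = 10 h 10 min
Total worked: 42 h 52 min = 2572 min.
Regular 40 h 0 min = 2400 min at $41.00/h; overtime 2 h 52 min = 172 min at $82.00/h.
Pay = (2400 × $41.00 + 172 × $82.00) ÷ 60 = $1875.07.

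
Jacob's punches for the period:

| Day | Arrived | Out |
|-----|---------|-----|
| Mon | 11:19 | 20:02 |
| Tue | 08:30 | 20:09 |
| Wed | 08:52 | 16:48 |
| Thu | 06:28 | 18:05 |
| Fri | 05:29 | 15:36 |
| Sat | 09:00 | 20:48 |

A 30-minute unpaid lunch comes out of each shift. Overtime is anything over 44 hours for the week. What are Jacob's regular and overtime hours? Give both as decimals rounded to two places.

Regular 44.00 hours, overtime 14.83 hours

Mon: 11:19–20:02 = 8 h 43 min; less 30 min break → 8 h 13 min
Tue: 08:30–20:09 = 11 h 39 min; less 30 min break → 11 h 9 min
Wed: 08:52–16:48 = 7 h 56 min; less 30 min break → 7 h 26 min
Thu: 06:28–18:05 = 11 h 37 min; less 30 min break → 11 h 7 min
Fri: 05:29–15:36 = 10 h 7 min; less 30 min break → 9 h 37 min
Sat: 09:00–20:48 = 11 h 48 min; less 30 min break → 11 h 18 min
Total worked: 58 h 50 min = 58.83 h.
Threshold 44 h → overtime 14 h 50 min, regular 44 h 0 min.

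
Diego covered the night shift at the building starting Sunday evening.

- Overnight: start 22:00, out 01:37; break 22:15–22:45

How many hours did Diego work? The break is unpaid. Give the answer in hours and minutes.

Overnight: 22:00 → midnight = 2 h 0 min; midnight → 01:37 = 1 h 37 min; span 3 h 37 min; less 30 min break → 3 h 7 min

3 h 7 min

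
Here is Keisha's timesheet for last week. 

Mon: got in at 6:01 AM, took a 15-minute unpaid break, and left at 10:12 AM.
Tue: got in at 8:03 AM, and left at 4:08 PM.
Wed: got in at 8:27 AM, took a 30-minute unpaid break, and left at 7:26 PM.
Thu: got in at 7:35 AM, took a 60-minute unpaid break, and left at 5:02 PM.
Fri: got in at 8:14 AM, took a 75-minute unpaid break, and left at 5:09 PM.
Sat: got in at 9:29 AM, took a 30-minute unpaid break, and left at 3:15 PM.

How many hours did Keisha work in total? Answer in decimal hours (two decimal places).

43.88 hours

Mon: 6:01 AM–10:12 AM = 4 h 11 min; less 15 min break → 3 h 56 min
Tue: 8:03 AM–4:08 PM = 8 h 5 min
Wed: 8:27 AM–7:26 PM = 10 h 59 min; less 30 min break → 10 h 29 min
Thu: 7:35 AM–5:02 PM = 9 h 27 min; less 60 min break → 8 h 27 min
Fri: 8:14 AM–5:09 PM = 8 h 55 min; less 75 min break → 7 h 40 min
Sat: 9:29 AM–3:15 PM = 5 h 46 min; less 30 min break → 5 h 16 min
Total: 3 h 56 min + 8 h 5 min + 10 h 29 min + 8 h 27 min + 7 h 40 min + 5 h 16 min = 43 h 53 min.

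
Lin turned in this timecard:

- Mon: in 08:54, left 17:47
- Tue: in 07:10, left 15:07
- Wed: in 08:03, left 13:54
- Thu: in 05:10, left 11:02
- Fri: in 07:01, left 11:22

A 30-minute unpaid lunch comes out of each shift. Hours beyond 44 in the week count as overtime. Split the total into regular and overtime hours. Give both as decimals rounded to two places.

Mon: 08:54–17:47 = 8 h 53 min; less 30 min break → 8 h 23 min
Tue: 07:10–15:07 = 7 h 57 min; less 30 min break → 7 h 27 min
Wed: 08:03–13:54 = 5 h 51 min; less 30 min break → 5 h 21 min
Thu: 05:10–11:02 = 5 h 52 min; less 30 min break → 5 h 22 min
Fri: 07:01–11:22 = 4 h 21 min; less 30 min break → 3 h 51 min
Total worked: 30 h 24 min = 30.40 h.
Threshold 44 h → overtime 0 h 0 min, regular 30 h 24 min.

Regular 30.40 hours, overtime 0.00 hours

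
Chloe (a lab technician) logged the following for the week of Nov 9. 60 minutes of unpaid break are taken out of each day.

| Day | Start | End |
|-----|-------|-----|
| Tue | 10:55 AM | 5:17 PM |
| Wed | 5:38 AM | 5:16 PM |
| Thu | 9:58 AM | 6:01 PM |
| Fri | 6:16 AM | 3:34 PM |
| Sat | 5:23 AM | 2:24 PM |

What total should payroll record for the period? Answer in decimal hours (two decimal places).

39.37 hours

Tue: 10:55 AM–5:17 PM = 6 h 22 min; less 60 min break → 5 h 22 min
Wed: 5:38 AM–5:16 PM = 11 h 38 min; less 60 min break → 10 h 38 min
Thu: 9:58 AM–6:01 PM = 8 h 3 min; less 60 min break → 7 h 3 min
Fri: 6:16 AM–3:34 PM = 9 h 18 min; less 60 min break → 8 h 18 min
Sat: 5:23 AM–2:24 PM = 9 h 1 min; less 60 min break → 8 h 1 min
Total: 5 h 22 min + 10 h 38 min + 7 h 3 min + 8 h 18 min + 8 h 1 min = 39 h 22 min.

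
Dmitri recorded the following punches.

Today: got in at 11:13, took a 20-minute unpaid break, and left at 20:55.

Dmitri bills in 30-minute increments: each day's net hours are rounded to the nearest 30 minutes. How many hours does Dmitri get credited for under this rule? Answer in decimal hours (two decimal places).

Today: 11:13–20:55 = 9 h 42 min − 20 min = 9 h 22 min → rounds to 9 h 30 min

9.50 hours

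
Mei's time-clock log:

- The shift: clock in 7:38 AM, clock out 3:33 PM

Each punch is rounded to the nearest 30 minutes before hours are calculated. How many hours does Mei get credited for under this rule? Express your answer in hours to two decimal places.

The shift: in 7:38 AM→7:30 AM, out 3:33 PM→3:30 PM; 8 h 0 min

8.00 hours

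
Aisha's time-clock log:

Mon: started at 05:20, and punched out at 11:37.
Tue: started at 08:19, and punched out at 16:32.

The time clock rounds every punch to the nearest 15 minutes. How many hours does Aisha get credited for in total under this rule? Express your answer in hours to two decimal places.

14.50 hours

Mon: in 05:20→05:15, out 11:37→11:30; 6 h 15 min
Tue: in 08:19→08:15, out 16:32→16:30; 8 h 15 min
Total credited: 14 h 30 min.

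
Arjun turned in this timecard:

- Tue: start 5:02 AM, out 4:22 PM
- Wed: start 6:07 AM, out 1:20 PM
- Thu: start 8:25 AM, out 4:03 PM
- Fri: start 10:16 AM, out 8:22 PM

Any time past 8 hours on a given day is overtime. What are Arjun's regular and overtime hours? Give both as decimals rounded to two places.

Regular 30.85 hours, overtime 5.43 hours

Tue: 5:02 AM–4:22 PM = 11 h 20 min
Wed: 6:07 AM–1:20 PM = 7 h 13 min
Thu: 8:25 AM–4:03 PM = 7 h 38 min
Fri: 10:16 AM–8:22 PM = 10 h 6 min
Tue reg 8 h 0 min / OT 3 h 20 min; Wed reg 7 h 13 min / OT 0 h 0 min; Thu reg 7 h 38 min / OT 0 h 0 min; Fri reg 8 h 0 min / OT 2 h 6 min.
Totals: regular 30 h 51 min, overtime 5 h 26 min.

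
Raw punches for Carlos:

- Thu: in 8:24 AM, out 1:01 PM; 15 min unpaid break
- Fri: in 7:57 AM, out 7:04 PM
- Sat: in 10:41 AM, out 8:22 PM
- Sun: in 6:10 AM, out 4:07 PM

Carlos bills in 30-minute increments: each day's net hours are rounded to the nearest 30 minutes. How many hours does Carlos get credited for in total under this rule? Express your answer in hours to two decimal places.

35.00 hours

Thu: 8:24 AM–1:01 PM = 4 h 37 min − 15 min = 4 h 22 min → rounds to 4 h 30 min
Fri: 7:57 AM–7:04 PM = 11 h 7 min → rounds to 11 h 0 min
Sat: 10:41 AM–8:22 PM = 9 h 41 min → rounds to 9 h 30 min
Sun: 6:10 AM–4:07 PM = 9 h 57 min → rounds to 10 h 0 min
Total credited: 35 h 0 min.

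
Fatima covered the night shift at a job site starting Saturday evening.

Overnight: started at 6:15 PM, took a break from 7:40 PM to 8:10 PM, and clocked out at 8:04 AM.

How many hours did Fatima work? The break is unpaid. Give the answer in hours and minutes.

13 h 19 min

Overnight: 6:15 PM → midnight = 5 h 45 min; midnight → 8:04 AM = 8 h 4 min; span 13 h 49 min; less 30 min break → 13 h 19 min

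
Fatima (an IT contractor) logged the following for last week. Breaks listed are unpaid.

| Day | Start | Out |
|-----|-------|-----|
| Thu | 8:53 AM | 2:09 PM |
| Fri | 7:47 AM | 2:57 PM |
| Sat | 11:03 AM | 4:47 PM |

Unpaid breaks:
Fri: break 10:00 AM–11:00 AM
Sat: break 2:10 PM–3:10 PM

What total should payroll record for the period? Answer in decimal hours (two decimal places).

16.17 hours

Thu: 8:53 AM–2:09 PM = 5 h 16 min
Fri: 7:47 AM–2:57 PM = 7 h 10 min; less 60 min break → 6 h 10 min
Sat: 11:03 AM–4:47 PM = 5 h 44 min; less 60 min break → 4 h 44 min
Total: 5 h 16 min + 6 h 10 min + 4 h 44 min = 16 h 10 min.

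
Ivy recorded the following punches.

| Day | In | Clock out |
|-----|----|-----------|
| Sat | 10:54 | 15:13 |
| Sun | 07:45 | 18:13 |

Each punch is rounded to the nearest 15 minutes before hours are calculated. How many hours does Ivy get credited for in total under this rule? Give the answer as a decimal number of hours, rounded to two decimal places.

Sat: in 10:54→11:00, out 15:13→15:15; 4 h 15 min
Sun: in 07:45→07:45, out 18:13→18:15; 10 h 30 min
Total credited: 14 h 45 min.

14.75 hours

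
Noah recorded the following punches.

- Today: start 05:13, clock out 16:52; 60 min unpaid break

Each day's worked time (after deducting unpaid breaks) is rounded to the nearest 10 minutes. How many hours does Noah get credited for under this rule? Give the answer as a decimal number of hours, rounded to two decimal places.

10.67 hours

Today: 05:13–16:52 = 11 h 39 min − 60 min = 10 h 39 min → rounds to 10 h 40 min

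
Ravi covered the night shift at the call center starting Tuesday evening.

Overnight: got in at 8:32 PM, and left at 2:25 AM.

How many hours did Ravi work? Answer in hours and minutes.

5 h 53 min

Overnight: 8:32 PM → midnight = 3 h 28 min; midnight → 2:25 AM = 2 h 25 min; span 5 h 53 min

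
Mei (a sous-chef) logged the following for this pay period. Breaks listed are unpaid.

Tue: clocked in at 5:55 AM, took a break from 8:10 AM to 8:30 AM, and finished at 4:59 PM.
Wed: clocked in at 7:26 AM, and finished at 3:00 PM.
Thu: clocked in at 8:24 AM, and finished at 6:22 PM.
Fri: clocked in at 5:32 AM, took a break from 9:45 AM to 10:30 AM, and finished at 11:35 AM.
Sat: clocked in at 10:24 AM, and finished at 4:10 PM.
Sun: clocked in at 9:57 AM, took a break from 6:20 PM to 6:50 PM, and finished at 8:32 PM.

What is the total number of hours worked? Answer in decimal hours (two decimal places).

Tue: 5:55 AM–4:59 PM = 11 h 4 min; less 20 min break → 10 h 44 min
Wed: 7:26 AM–3:00 PM = 7 h 34 min
Thu: 8:24 AM–6:22 PM = 9 h 58 min
Fri: 5:32 AM–11:35 AM = 6 h 3 min; less 45 min break → 5 h 18 min
Sat: 10:24 AM–4:10 PM = 5 h 46 min
Sun: 9:57 AM–8:32 PM = 10 h 35 min; less 30 min break → 10 h 5 min
Total: 10 h 44 min + 7 h 34 min + 9 h 58 min + 5 h 18 min + 5 h 46 min + 10 h 5 min = 49 h 25 min.

49.42 hours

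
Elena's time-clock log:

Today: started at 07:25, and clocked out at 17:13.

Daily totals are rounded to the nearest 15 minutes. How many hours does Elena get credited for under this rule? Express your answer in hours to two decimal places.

Today: 07:25–17:13 = 9 h 48 min → rounds to 9 h 45 min

9.75 hours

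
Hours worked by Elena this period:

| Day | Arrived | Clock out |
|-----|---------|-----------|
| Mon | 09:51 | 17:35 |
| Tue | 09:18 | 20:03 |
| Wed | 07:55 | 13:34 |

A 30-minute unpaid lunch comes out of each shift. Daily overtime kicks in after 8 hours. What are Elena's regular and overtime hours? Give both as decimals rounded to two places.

Regular 20.38 hours, overtime 2.25 hours

Mon: 09:51–17:35 = 7 h 44 min; less 30 min break → 7 h 14 min
Tue: 09:18–20:03 = 10 h 45 min; less 30 min break → 10 h 15 min
Wed: 07:55–13:34 = 5 h 39 min; less 30 min break → 5 h 9 min
Mon reg 7 h 14 min / OT 0 h 0 min; Tue reg 8 h 0 min / OT 2 h 15 min; Wed reg 5 h 9 min / OT 0 h 0 min.
Totals: regular 20 h 23 min, overtime 2 h 15 min.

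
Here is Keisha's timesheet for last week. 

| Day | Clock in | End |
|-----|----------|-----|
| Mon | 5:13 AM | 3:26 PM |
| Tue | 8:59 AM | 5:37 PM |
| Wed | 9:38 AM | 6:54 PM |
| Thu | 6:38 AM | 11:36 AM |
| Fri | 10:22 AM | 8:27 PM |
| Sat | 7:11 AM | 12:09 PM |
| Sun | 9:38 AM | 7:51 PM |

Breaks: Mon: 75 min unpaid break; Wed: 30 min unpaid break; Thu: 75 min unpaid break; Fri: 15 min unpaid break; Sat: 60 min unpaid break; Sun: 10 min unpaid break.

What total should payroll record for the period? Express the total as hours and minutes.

Mon: 5:13 AM–3:26 PM = 10 h 13 min; less 75 min break → 8 h 58 min
Tue: 8:59 AM–5:37 PM = 8 h 38 min
Wed: 9:38 AM–6:54 PM = 9 h 16 min; less 30 min break → 8 h 46 min
Thu: 6:38 AM–11:36 AM = 4 h 58 min; less 75 min break → 3 h 43 min
Fri: 10:22 AM–8:27 PM = 10 h 5 min; less 15 min break → 9 h 50 min
Sat: 7:11 AM–12:09 PM = 4 h 58 min; less 60 min break → 3 h 58 min
Sun: 9:38 AM–7:51 PM = 10 h 13 min; less 10 min break → 10 h 3 min
Total: 8 h 58 min + 8 h 38 min + 8 h 46 min + 3 h 43 min + 9 h 50 min + 3 h 58 min + 10 h 3 min = 53 h 56 min.

53 h 56 min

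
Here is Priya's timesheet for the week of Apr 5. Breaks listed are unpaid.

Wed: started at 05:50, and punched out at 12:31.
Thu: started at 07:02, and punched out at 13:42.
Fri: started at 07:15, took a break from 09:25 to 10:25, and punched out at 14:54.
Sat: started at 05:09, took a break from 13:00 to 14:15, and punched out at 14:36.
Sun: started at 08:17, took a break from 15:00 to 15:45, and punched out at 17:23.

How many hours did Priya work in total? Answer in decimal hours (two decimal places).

36.55 hours

Wed: 05:50–12:31 = 6 h 41 min
Thu: 07:02–13:42 = 6 h 40 min
Fri: 07:15–14:54 = 7 h 39 min; less 60 min break → 6 h 39 min
Sat: 05:09–14:36 = 9 h 27 min; less 75 min break → 8 h 12 min
Sun: 08:17–17:23 = 9 h 6 min; less 45 min break → 8 h 21 min
Total: 6 h 41 min + 6 h 40 min + 6 h 39 min + 8 h 12 min + 8 h 21 min = 36 h 33 min.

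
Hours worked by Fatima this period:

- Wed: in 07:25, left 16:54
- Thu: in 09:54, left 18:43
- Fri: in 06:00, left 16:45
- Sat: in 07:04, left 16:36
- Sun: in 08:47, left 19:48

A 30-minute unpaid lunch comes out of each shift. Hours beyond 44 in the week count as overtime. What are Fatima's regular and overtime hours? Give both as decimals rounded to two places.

Regular 44.00 hours, overtime 3.10 hours

Wed: 07:25–16:54 = 9 h 29 min; less 30 min break → 8 h 59 min
Thu: 09:54–18:43 = 8 h 49 min; less 30 min break → 8 h 19 min
Fri: 06:00–16:45 = 10 h 45 min; less 30 min break → 10 h 15 min
Sat: 07:04–16:36 = 9 h 32 min; less 30 min break → 9 h 2 min
Sun: 08:47–19:48 = 11 h 1 min; less 30 min break → 10 h 31 min
Total worked: 47 h 6 min = 47.10 h.
Threshold 44 h → overtime 3 h 6 min, regular 44 h 0 min.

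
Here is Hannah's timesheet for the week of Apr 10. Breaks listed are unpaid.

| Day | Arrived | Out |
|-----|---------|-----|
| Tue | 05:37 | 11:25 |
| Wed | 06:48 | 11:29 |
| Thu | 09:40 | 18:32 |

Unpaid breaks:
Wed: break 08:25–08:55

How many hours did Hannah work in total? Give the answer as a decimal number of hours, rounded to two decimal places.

Tue: 05:37–11:25 = 5 h 48 min
Wed: 06:48–11:29 = 4 h 41 min; less 30 min break → 4 h 11 min
Thu: 09:40–18:32 = 8 h 52 min
Total: 5 h 48 min + 4 h 11 min + 8 h 52 min = 18 h 51 min.

18.85 hours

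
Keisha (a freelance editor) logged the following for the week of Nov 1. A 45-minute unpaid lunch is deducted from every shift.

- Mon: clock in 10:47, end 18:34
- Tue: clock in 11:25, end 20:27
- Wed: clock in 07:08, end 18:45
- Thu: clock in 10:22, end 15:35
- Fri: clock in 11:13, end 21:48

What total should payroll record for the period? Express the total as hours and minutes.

40 h 29 min

Mon: 10:47–18:34 = 7 h 47 min; less 45 min break → 7 h 2 min
Tue: 11:25–20:27 = 9 h 2 min; less 45 min break → 8 h 17 min
Wed: 07:08–18:45 = 11 h 37 min; less 45 min break → 10 h 52 min
Thu: 10:22–15:35 = 5 h 13 min; less 45 min break → 4 h 28 min
Fri: 11:13–21:48 = 10 h 35 min; less 45 min break → 9 h 50 min
Total: 7 h 2 min + 8 h 17 min + 10 h 52 min + 4 h 28 min + 9 h 50 min = 40 h 29 min.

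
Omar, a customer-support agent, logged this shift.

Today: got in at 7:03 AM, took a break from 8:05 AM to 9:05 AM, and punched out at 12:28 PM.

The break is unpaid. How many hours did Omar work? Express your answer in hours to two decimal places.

4.42 hours

Today: 7:03 AM–12:28 PM = 5 h 25 min; less 60 min break → 4 h 25 min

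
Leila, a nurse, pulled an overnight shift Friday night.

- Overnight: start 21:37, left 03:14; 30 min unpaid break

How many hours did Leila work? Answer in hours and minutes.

Overnight: 21:37 → midnight = 2 h 23 min; midnight → 03:14 = 3 h 14 min; span 5 h 37 min; less 30 min break → 5 h 7 min

5 h 7 min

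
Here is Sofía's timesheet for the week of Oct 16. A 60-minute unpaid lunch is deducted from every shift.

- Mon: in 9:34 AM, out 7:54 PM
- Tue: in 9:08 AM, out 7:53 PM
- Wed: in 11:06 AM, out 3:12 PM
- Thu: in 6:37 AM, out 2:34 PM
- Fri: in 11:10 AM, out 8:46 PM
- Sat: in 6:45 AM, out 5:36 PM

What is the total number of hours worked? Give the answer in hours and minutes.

47 h 35 min

Mon: 9:34 AM–7:54 PM = 10 h 20 min; less 60 min break → 9 h 20 min
Tue: 9:08 AM–7:53 PM = 10 h 45 min; less 60 min break → 9 h 45 min
Wed: 11:06 AM–3:12 PM = 4 h 6 min; less 60 min break → 3 h 6 min
Thu: 6:37 AM–2:34 PM = 7 h 57 min; less 60 min break → 6 h 57 min
Fri: 11:10 AM–8:46 PM = 9 h 36 min; less 60 min break → 8 h 36 min
Sat: 6:45 AM–5:36 PM = 10 h 51 min; less 60 min break → 9 h 51 min
Total: 9 h 20 min + 9 h 45 min + 3 h 6 min + 6 h 57 min + 8 h 36 min + 9 h 51 min = 47 h 35 min.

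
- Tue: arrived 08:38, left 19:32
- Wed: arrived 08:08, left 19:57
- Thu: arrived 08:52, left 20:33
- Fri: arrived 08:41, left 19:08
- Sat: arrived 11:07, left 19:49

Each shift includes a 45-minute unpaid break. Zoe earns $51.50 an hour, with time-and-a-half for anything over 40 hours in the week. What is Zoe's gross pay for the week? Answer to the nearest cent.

Tue: 08:38–19:32 = 10 h 54 min; less 45 min break → 10 h 9 min
Wed: 08:08–19:57 = 11 h 49 min; less 45 min break → 11 h 4 min
Thu: 08:52–20:33 = 11 h 41 min; less 45 min break → 10 h 56 min
Fri: 08:41–19:08 = 10 h 27 min; less 45 min break → 9 h 42 min
Sat: 11:07–19:49 = 8 h 42 min; less 45 min break → 7 h 57 min
Total worked: 49 h 48 min = 2988 min.
Regular 40 h 0 min = 2400 min at $51.50/h; overtime 9 h 48 min = 588 min at $77.25/h.
Pay = (2400 × $51.50 + 588 × $77.25) ÷ 60 = $2817.05.

$2817.05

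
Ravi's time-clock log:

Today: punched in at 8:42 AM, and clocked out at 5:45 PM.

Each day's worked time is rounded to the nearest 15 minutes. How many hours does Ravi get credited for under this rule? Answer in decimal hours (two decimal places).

Today: 8:42 AM–5:45 PM = 9 h 3 min → rounds to 9 h 0 min

9.00 hours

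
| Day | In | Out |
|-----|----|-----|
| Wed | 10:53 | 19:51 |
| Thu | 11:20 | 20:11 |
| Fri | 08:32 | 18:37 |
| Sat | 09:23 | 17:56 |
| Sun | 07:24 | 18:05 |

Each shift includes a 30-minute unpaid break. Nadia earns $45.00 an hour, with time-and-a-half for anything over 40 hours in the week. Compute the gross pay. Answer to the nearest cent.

$2112.75

Wed: 10:53–19:51 = 8 h 58 min; less 30 min break → 8 h 28 min
Thu: 11:20–20:11 = 8 h 51 min; less 30 min break → 8 h 21 min
Fri: 08:32–18:37 = 10 h 5 min; less 30 min break → 9 h 35 min
Sat: 09:23–17:56 = 8 h 33 min; less 30 min break → 8 h 3 min
Sun: 07:24–18:05 = 10 h 41 min; less 30 min break → 10 h 11 min
Total worked: 44 h 38 min = 2678 min.
Regular 40 h 0 min = 2400 min at $45.00/h; overtime 4 h 38 min = 278 min at $67.50/h.
Pay = (2400 × $45.00 + 278 × $67.50) ÷ 60 = $2112.75.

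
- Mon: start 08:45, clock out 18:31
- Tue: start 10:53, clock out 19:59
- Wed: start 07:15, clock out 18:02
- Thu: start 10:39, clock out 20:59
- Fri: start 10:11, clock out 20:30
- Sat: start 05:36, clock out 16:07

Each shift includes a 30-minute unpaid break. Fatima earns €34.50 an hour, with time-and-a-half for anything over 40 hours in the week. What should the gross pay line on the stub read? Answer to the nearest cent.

Mon: 08:45–18:31 = 9 h 46 min; less 30 min break → 9 h 16 min
Tue: 10:53–19:59 = 9 h 6 min; less 30 min break → 8 h 36 min
Wed: 07:15–18:02 = 10 h 47 min; less 30 min break → 10 h 17 min
Thu: 10:39–20:59 = 10 h 20 min; less 30 min break → 9 h 50 min
Fri: 10:11–20:30 = 10 h 19 min; less 30 min break → 9 h 49 min
Sat: 05:36–16:07 = 10 h 31 min; less 30 min break → 10 h 1 min
Total worked: 57 h 49 min = 3469 min.
Regular 40 h 0 min = 2400 min at €34.50/h; overtime 17 h 49 min = 1069 min at €51.75/h.
Pay = (2400 × €34.50 + 1069 × €51.75) ÷ 60 = €2302.01.

€2302.01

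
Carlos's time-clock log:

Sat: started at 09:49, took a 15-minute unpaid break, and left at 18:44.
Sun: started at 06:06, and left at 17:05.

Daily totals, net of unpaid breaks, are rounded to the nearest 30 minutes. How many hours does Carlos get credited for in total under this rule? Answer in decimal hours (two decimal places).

19.50 hours

Sat: 09:49–18:44 = 8 h 55 min − 15 min = 8 h 40 min → rounds to 8 h 30 min
Sun: 06:06–17:05 = 10 h 59 min → rounds to 11 h 0 min
Total credited: 19 h 30 min.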